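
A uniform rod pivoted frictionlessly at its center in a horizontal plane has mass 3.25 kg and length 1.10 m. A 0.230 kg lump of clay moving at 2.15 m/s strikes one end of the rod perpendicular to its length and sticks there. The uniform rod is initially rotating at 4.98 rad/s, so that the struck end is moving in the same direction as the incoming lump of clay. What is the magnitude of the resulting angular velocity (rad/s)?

|ω_f| ≈ 4.79 rad/s

The axle reaction passes through the pivot and exerts no torque about it; angular momentum about the pivot is conserved through the impact.
I_p = (1/12)(3.25)(1.10)² = 0.3277 kg·m². Taking the sense of the lump of clay's angular momentum as positive, L_{lump} = m v R = (0.230)(2.15)(1.10/2) = 0.2720 kg·m²/s.
L_i = +I_p ω_p + m v R = +(0.3277)(4.98) + 0.2720 = 1.904 kg·m²/s.
After sticking, I_f = I_p + m R² = 0.3277 + (0.230)(1.10/2)² = 0.3973 kg·m².
ω_f = L_i / I_f = 1.904 / 0.3973 = 4.792 rad/s.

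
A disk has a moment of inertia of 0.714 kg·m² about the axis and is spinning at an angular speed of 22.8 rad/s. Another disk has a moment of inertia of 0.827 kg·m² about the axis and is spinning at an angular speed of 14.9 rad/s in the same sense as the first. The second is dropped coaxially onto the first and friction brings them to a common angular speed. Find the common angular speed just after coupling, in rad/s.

|ω_f| ≈ 18.6 rad/s

The coupling torques are internal; angular momentum about the shared axis is conserved.
Taking A's sense as positive: L = (0.7140)(22.8) + (0.8270)(14.9) = 28.60 kg·m²·rad/s.
Combined I = 0.7140 + 0.8270 = 1.541 kg·m².
ω_f = L / I = 28.60 / 1.541 = 18.56 rad/s.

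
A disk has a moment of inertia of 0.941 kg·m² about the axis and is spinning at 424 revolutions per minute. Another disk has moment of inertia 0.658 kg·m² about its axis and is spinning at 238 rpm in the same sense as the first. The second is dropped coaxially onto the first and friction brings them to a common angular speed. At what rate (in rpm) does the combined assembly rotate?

The coupling torques are internal; angular momentum about the shared axis is conserved.
Taking A's sense as positive: L = (0.9410)(424) + (0.6580)(238) = 555.6 kg·m²·rpm.
Combined I = 0.9410 + 0.6580 = 1.599 kg·m².
ω_f = L / I = 555.6 / 1.599 = 347.5 rpm.

|ω_f| ≈ 347 rpm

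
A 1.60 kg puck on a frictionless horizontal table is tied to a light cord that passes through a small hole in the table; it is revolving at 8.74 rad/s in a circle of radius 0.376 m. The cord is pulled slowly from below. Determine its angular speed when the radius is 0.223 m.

The constraining force is radial, so m r² ω about the center is conserved.
ω₂ = ω₁ (r₁/r₂)² = (8.74)(0.376/0.223)² = 24.85 rad/s.

ω₂ ≈ 24.8 rad/s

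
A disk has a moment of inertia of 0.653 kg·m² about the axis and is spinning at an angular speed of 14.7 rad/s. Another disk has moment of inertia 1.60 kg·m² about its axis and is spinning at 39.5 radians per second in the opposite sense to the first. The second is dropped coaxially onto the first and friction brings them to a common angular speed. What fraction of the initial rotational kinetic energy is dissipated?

fraction ≈ 0.517

No external torque acts about the common axis, so total angular momentum is conserved.
Taking A's sense as positive: L = (0.6530)(14.7) − (1.600)(39.5) = -53.60 kg·m²·rad/s.
Combined I = 0.6530 + 1.600 = 2.253 kg·m².
ω_f = L / I = -53.60 / 2.253 = -23.79 rad/s.
KE_i = ½ΣIω² = 1319 J; KE_f = ½(2.253)(23.79)² = 637.6 J.
Fraction dissipated = (KE_i − KE_f)/KE_i = 0.5165.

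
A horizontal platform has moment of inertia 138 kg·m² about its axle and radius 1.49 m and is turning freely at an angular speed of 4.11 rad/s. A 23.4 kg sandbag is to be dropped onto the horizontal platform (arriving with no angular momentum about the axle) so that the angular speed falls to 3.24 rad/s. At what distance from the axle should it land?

r ≈ 1.26 m

The added mass arrives with no angular momentum about the axle, and any external torque about the axle is negligible, so the system's angular momentum is conserved.
I_p ω_i = (I_p + m r²) ω_f ⇒ m r² = I_p(ω_i/ω_f − 1) = 138.0(4.11/3.24 − 1) = 37.06 kg·m².
r = √(37.06/23.4) = 1.258 m.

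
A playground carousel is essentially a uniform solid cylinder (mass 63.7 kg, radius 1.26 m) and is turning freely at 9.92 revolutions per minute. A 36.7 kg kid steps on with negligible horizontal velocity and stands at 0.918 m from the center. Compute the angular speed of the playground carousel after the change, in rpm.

ω_f ≈ 6.16 rpm

No external torque acts about the center; L_before = L_after.
I_p = ½(63.7)(1.26)² = 50.57 kg·m².
Added inertia Σmr² = (36.7)(0.918)² = 30.93 kg·m²; I_f = 50.57 + 30.93 = 81.49 kg·m².
ω_f = I_p ω_i / I_f = (50.57)(9.92) / 81.49 = 6.155 rpm.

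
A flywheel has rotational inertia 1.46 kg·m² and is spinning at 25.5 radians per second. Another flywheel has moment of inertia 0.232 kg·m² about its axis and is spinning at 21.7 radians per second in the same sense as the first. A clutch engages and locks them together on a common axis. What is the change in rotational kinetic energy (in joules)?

ΔKE ≈ -1.45 J

No external torque acts about the common axis, so total angular momentum is conserved.
Taking A's sense as positive: L = (1.460)(25.5) + (0.2320)(21.7) = 42.26 kg·m²·rad/s.
Combined I = 1.460 + 0.2320 = 1.692 kg·m².
ω_f = L / I = 42.26 / 1.692 = 24.98 rad/s.
KE_i = ½ΣIω² = 529.3 J; KE_f = ½(1.692)(24.98)² = 527.9 J.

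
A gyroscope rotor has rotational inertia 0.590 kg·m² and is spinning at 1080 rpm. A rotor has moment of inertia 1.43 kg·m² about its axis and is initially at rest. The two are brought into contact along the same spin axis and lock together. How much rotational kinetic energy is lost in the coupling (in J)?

ΔKE lost ≈ 2670 J

The coupling torques are internal; angular momentum about the shared axis is conserved.
Taking A's sense as positive: L = (0.5900)(1080) = 637.2 kg·m²·rpm.
Combined I = 0.5900 + 1.430 = 2.020 kg·m².
ω_f = L / I = 637.2 / 2.020 = 315.4 rpm.
KE_i = ½ΣIω² = 3773 J; KE_f = ½(2.020)(33.03)² = 1102 J.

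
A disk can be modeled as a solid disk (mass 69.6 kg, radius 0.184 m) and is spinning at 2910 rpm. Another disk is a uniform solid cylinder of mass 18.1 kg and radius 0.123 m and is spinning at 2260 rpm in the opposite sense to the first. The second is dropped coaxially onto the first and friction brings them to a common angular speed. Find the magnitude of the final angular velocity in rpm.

No external torque acts about the common axis, so total angular momentum is conserved.
Moments of inertia: I_A = ½(69.6)(0.184)² = 1.178 kg·m²; I_B = ½(18.1)(0.123)² = 0.1369 kg·m².
Taking A's sense as positive: L = (1.178)(2910) − (0.1369)(2260) = 3119 kg·m²·rpm.
Combined I = 1.178 + 0.1369 = 1.315 kg·m².
ω_f = L / I = 3119 / 1.315 = 2372 rpm.

|ω_f| ≈ 2370 rpm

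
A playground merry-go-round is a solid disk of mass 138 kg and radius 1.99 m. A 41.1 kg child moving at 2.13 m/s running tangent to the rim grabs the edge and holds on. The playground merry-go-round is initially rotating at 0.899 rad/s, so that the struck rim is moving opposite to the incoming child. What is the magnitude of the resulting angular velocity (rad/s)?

|ω_f| ≈ 0.164 rad/s

The axle reaction passes through the axle and exerts no torque about it; angular momentum about the axle is conserved through the impact.
I_p = ½(138)(1.99)² = 273.2 kg·m². Taking the sense of the child's angular momentum as positive, L_{child} = m v R = (41.1)(2.13)(1.99) = 174.2 kg·m²/s.
L_i = −I_p ω_p + m v R = −(273.2)(0.899) + 174.2 = -71.44 kg·m²/s.
After sticking, I_f = I_p + m R² = 273.2 + (41.1)(1.99)² = 436.0 kg·m².
ω_f = L_i / I_f = -71.44 / 436.0 = -0.1638 rad/s.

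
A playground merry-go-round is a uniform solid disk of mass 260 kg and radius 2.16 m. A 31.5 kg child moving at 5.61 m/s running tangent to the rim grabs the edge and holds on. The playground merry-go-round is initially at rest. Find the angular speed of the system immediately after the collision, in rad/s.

|ω_f| ≈ 0.507 rad/s

The axle reaction passes through the axle and exerts no torque about it; angular momentum about the axle is conserved through the impact.
I_p = ½(260)(2.16)² = 606.5 kg·m². Taking the sense of the child's angular momentum as positive, L_{child} = m v R = (31.5)(5.61)(2.16) = 381.7 kg·m²/s.
L_i = 0 + 381.7 = 381.7 kg·m²/s.
After sticking, I_f = I_p + m R² = 606.5 + (31.5)(2.16)² = 753.5 kg·m².
ω_f = L_i / I_f = 381.7 / 753.5 = 0.5066 rad/s.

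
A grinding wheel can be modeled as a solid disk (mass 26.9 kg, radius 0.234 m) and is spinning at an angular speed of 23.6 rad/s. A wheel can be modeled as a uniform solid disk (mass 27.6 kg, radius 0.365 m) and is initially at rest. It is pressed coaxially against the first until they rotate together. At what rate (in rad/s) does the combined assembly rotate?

The coupling torques are internal; angular momentum about the shared axis is conserved.
Moments of inertia: I_A = ½(26.9)(0.234)² = 0.7365 kg·m²; I_B = ½(27.6)(0.365)² = 1.839 kg·m².
Taking A's sense as positive: L = (0.7365)(23.6) = 17.38 kg·m²·rad/s.
Combined I = 0.7365 + 1.839 = 2.575 kg·m².
ω_f = L / I = 17.38 / 2.575 = 6.750 rad/s.

|ω_f| ≈ 6.75 rad/s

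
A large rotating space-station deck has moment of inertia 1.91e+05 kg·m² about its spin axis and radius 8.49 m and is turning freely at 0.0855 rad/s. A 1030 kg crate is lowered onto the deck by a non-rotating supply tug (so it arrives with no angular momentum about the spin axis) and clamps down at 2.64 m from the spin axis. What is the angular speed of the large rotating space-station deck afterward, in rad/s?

The added mass arrives with no angular momentum about the spin axis, and any external torque about the spin axis is negligible, so the system's angular momentum is conserved.
Added inertia Σmr² = (1030)(2.64)² = 7179 kg·m²; I_f = 1.910e+05 + 7179 = 1.982e+05 kg·m².
ω_f = I_p ω_i / I_f = (1.910e+05)(0.0855) / 1.982e+05 = 0.08240 rad/s.

ω_f ≈ 0.0824 rad/s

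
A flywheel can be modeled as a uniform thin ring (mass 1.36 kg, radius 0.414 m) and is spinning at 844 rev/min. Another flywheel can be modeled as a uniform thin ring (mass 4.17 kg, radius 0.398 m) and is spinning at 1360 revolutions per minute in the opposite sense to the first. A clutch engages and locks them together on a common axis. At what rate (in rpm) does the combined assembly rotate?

No external torque acts about the common axis, so total angular momentum is conserved.
Moments of inertia: I_A = (1.36)(0.414)² = 0.2331 kg·m²; I_B = (4.17)(0.398)² = 0.6605 kg·m².
Taking A's sense as positive: L = (0.2331)(844) − (0.6605)(1360) = -701.6 kg·m²·rpm.
Combined I = 0.2331 + 0.6605 = 0.8936 kg·m².
ω_f = L / I = -701.6 / 0.8936 = -785.1 rpm.

|ω_f| ≈ 785 rpm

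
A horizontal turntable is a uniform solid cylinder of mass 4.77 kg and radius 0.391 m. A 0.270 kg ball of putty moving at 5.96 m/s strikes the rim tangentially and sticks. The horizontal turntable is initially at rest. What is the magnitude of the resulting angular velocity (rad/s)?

The axle reaction passes through the axle and exerts no torque about it; angular momentum about the axle is conserved through the impact.
I_p = ½(4.77)(0.391)² = 0.3646 kg·m². Taking the sense of the ball of putty's angular momentum as positive, L_{ball} = m v R = (0.270)(5.96)(0.391) = 0.6292 kg·m²/s.
L_i = 0 + 0.6292 = 0.6292 kg·m²/s.
After sticking, I_f = I_p + m R² = 0.3646 + (0.270)(0.391)² = 0.4059 kg·m².
ω_f = L_i / I_f = 0.6292 / 0.4059 = 1.550 rad/s.

|ω_f| ≈ 1.55 rad/s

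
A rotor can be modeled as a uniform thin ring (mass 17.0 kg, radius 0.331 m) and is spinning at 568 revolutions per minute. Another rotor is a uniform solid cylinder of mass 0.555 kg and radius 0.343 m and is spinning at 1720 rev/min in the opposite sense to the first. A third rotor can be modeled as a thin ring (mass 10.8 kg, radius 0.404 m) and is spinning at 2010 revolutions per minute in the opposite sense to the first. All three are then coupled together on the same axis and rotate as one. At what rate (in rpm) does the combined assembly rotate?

No external torque acts about the common axis, so total angular momentum is conserved.
Moments of inertia: I_A = (17.0)(0.331)² = 1.863 kg·m²; I_B = ½(0.555)(0.343)² = 0.03265 kg·m²; I_C = (10.8)(0.404)² = 1.763 kg·m².
Taking A's sense as positive: L = (1.863)(568) − (0.03265)(1720) − (1.763)(2010) = -2541 kg·m²·rpm.
Combined I = 1.863 + 0.03265 + 1.763 = 3.658 kg·m².
ω_f = L / I = -2541 / 3.658 = -694.7 rpm.

|ω_f| ≈ 695 rpm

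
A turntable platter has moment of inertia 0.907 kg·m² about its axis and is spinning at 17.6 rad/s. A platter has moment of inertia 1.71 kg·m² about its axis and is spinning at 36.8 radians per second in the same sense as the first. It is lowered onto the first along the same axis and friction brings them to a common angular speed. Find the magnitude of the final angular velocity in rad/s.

|ω_f| ≈ 30.1 rad/s

The coupling torques are internal; angular momentum about the shared axis is conserved.
Taking A's sense as positive: L = (0.9070)(17.6) + (1.710)(36.8) = 78.89 kg·m²·rad/s.
Combined I = 0.9070 + 1.710 = 2.617 kg·m².
ω_f = L / I = 78.89 / 2.617 = 30.15 rad/s.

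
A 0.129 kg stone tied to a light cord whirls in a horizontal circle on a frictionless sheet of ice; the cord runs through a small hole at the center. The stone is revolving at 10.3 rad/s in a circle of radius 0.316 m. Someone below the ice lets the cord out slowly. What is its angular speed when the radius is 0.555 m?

No torque about the axis ⇒ m r₁² ω₁ = m r₂² ω₂.
ω₂ = ω₁ (r₁/r₂)² = (10.3)(0.316/0.555)² = 3.339 rad/s.

ω₂ ≈ 3.34 rad/s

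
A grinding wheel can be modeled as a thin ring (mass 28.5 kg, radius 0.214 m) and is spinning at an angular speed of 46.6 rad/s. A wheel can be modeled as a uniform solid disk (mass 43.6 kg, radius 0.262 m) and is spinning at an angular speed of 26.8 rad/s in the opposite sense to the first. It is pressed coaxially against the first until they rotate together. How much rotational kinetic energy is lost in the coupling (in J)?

The coupling torques are internal; angular momentum about the shared axis is conserved.
Moments of inertia: I_A = (28.5)(0.214)² = 1.305 kg·m²; I_B = ½(43.6)(0.262)² = 1.496 kg·m².
Taking A's sense as positive: L = (1.305)(46.6) − (1.496)(26.8) = 20.72 kg·m²·rad/s.
Combined I = 1.305 + 1.496 = 2.802 kg·m².
ω_f = L / I = 20.72 / 2.802 = 7.395 rad/s.
KE_i = ½ΣIω² = 1955 J; KE_f = ½(2.802)(7.395)² = 76.60 J.

ΔKE lost ≈ 1880 J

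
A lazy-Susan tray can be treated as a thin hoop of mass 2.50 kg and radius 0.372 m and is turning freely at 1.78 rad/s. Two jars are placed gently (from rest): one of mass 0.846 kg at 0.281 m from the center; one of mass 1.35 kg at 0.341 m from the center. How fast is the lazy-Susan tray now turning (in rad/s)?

ω_f ≈ 1.08 rad/s

No external torque acts about the center; L_before = L_after.
I_p = (2.50)(0.372)² = 0.3460 kg·m².
Added inertia Σmr² = (0.846)(0.281)² + (1.35)(0.341)² = 0.2238 kg·m²; I_f = 0.3460 + 0.2238 = 0.5697 kg·m².
ω_f = I_p ω_i / I_f = (0.3460)(1.78) / 0.5697 = 1.081 rad/s.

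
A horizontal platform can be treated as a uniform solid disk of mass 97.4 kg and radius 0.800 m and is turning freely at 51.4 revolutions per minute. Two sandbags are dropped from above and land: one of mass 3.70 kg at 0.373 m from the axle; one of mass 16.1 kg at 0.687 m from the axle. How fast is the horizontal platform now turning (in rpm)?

ω_f ≈ 40.8 rpm

The added mass arrives with no angular momentum about the axle, and any external torque about the axle is negligible, so the system's angular momentum is conserved.
I_p = ½(97.4)(0.800)² = 31.17 kg·m².
Added inertia Σmr² = (3.70)(0.373)² + (16.1)(0.687)² = 8.113 kg·m²; I_f = 31.17 + 8.113 = 39.28 kg·m².
ω_f = I_p ω_i / I_f = (31.17)(51.4) / 39.28 = 40.78 rpm.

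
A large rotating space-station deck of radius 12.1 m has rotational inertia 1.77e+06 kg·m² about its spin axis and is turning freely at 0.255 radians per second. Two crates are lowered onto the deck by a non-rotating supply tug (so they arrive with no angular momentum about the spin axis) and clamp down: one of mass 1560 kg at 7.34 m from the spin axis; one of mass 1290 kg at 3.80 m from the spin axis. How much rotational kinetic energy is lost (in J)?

The added mass arrives with no angular momentum about the spin axis, and any external torque about the spin axis is negligible, so the system's angular momentum is conserved.
Added inertia Σmr² = (1560)(7.34)² + (1290)(3.80)² = 1.027e+05 kg·m²; I_f = 1.770e+06 + 1.027e+05 = 1.873e+06 kg·m².
ω_f = I_p ω_i / I_f = (1.770e+06)(0.255) / 1.873e+06 = 0.2410 rad/s.
KE_i = ½(1.770e+06)(0.2550 rad/s)² = 57550 J; KE_f = ½(1.873e+06)(0.2410)² = 54390 J.

energy lost ≈ 3160 J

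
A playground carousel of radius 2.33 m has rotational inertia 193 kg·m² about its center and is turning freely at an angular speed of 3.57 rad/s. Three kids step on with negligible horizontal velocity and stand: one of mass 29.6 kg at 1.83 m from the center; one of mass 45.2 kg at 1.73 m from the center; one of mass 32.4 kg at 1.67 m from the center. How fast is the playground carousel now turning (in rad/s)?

ω_f ≈ 1.33 rad/s

The added mass arrives with no angular momentum about the center, and any external torque about the center is negligible, so the system's angular momentum is conserved.
Added inertia Σmr² = (29.6)(1.83)² + (45.2)(1.73)² + (32.4)(1.67)² = 324.8 kg·m²; I_f = 193.0 + 324.8 = 517.8 kg·m².
ω_f = I_p ω_i / I_f = (193.0)(3.57) / 517.8 = 1.331 rad/s.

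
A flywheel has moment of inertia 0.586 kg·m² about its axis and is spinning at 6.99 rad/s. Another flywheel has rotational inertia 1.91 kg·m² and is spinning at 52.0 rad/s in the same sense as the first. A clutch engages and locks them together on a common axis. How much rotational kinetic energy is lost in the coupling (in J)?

The coupling torques are internal; angular momentum about the shared axis is conserved.
Taking A's sense as positive: L = (0.5860)(6.99) + (1.910)(52.0) = 103.4 kg·m²·rad/s.
Combined I = 0.5860 + 1.910 = 2.496 kg·m².
ω_f = L / I = 103.4 / 2.496 = 41.43 rad/s.
KE_i = ½ΣIω² = 2597 J; KE_f = ½(2.496)(41.43)² = 2142 J.

ΔKE lost ≈ 454 J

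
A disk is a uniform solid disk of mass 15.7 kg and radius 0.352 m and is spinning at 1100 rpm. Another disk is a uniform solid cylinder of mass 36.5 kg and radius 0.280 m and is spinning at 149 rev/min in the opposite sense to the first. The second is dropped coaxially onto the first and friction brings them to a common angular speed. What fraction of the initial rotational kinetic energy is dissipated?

No external torque acts about the common axis, so total angular momentum is conserved.
Moments of inertia: I_A = ½(15.7)(0.352)² = 0.9726 kg·m²; I_B = ½(36.5)(0.280)² = 1.431 kg·m².
Taking A's sense as positive: L = (0.9726)(1100) − (1.431)(149) = 856.7 kg·m²·rpm.
Combined I = 0.9726 + 1.431 = 2.403 kg·m².
ω_f = L / I = 856.7 / 2.403 = 356.5 rpm.
KE_i = ½ΣIω² = 6627 J; KE_f = ½(2.403)(37.33)² = 1674 J.
Fraction dissipated = (KE_i − KE_f)/KE_i = 0.7473.

fraction ≈ 0.747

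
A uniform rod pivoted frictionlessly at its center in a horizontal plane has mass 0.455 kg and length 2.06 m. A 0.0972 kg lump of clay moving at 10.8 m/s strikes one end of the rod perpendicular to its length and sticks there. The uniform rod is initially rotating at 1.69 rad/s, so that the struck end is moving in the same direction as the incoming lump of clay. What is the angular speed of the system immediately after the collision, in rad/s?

|ω_f| ≈ 5.13 rad/s

The axle reaction passes through the pivot and exerts no torque about it; angular momentum about the pivot is conserved through the impact.
I_p = (1/12)(0.455)(2.06)² = 0.1609 kg·m². Taking the sense of the lump of clay's angular momentum as positive, L_{lump} = m v R = (0.0972)(10.8)(2.06/2) = 1.081 kg·m²/s.
L_i = +I_p ω_p + m v R = +(0.1609)(1.69) + 1.081 = 1.353 kg·m²/s.
After sticking, I_f = I_p + m R² = 0.1609 + (0.0972)(2.06/2)² = 0.2640 kg·m².
ω_f = L_i / I_f = 1.353 / 0.2640 = 5.125 rad/s.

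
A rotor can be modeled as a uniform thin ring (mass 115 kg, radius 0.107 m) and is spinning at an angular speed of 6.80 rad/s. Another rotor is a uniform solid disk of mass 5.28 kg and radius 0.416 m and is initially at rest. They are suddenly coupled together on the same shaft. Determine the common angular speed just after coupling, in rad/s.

|ω_f| ≈ 5.05 rad/s

No external torque acts about the common axis, so total angular momentum is conserved.
Moments of inertia: I_A = (115)(0.107)² = 1.317 kg·m²; I_B = ½(5.28)(0.416)² = 0.4569 kg·m².
Taking A's sense as positive: L = (1.317)(6.80) = 8.953 kg·m²·rad/s.
Combined I = 1.317 + 0.4569 = 1.774 kg·m².
ω_f = L / I = 8.953 / 1.774 = 5.048 rad/s.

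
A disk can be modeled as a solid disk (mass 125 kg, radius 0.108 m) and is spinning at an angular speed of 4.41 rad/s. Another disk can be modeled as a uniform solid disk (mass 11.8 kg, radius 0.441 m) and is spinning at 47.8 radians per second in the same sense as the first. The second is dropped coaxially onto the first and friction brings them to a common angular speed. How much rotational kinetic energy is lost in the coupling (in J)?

ΔKE lost ≈ 420 J

No external torque acts about the common axis, so total angular momentum is conserved.
Moments of inertia: I_A = ½(125)(0.108)² = 0.7290 kg·m²; I_B = ½(11.8)(0.441)² = 1.147 kg·m².
Taking A's sense as positive: L = (0.7290)(4.41) + (1.147)(47.8) = 58.06 kg·m²·rad/s.
Combined I = 0.7290 + 1.147 = 1.876 kg·m².
ω_f = L / I = 58.06 / 1.876 = 30.94 rad/s.
KE_i = ½ΣIω² = 1318 J; KE_f = ½(1.876)(30.94)² = 898.3 J.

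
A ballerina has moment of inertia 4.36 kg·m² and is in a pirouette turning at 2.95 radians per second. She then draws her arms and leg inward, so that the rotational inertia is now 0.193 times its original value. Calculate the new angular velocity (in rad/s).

With no external torque about the axis, L is conserved: I₁ω₁ = I₂ω₂.
I₂ = 0.193 × 4.36 = 0.8415 kg·m².
ω₂ = I₁ω₁ / I₂ = (4.360)(2.95 rad/s) / (0.8415) = 15.28 rad/s.

ω₂ ≈ 15.3 rad/s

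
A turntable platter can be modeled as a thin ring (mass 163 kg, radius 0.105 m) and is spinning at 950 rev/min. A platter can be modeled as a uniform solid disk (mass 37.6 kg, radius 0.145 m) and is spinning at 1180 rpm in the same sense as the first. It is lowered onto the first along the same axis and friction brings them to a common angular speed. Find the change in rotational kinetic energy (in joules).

No external torque acts about the common axis, so total angular momentum is conserved.
Moments of inertia: I_A = (163)(0.105)² = 1.797 kg·m²; I_B = ½(37.6)(0.145)² = 0.3953 kg·m².
Taking A's sense as positive: L = (1.797)(950) + (0.3953)(1180) = 2174 kg·m²·rpm.
Combined I = 1.797 + 0.3953 = 2.192 kg·m².
ω_f = L / I = 2174 / 2.192 = 991.5 rpm.
KE_i = ½ΣIω² = 11910 J; KE_f = ½(2.192)(103.8)² = 11820 J.

ΔKE ≈ -94.0 J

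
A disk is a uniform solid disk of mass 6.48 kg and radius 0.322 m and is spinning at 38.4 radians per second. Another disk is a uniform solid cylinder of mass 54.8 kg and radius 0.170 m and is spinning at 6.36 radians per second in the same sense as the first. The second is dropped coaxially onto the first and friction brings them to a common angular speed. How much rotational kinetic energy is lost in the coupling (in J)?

ΔKE lost ≈ 121 J

No external torque acts about the common axis, so total angular momentum is conserved.
Moments of inertia: I_A = ½(6.48)(0.322)² = 0.3359 kg·m²; I_B = ½(54.8)(0.170)² = 0.7919 kg·m².
Taking A's sense as positive: L = (0.3359)(38.4) + (0.7919)(6.36) = 17.94 kg·m²·rad/s.
Combined I = 0.3359 + 0.7919 = 1.128 kg·m².
ω_f = L / I = 17.94 / 1.128 = 15.90 rad/s.
KE_i = ½ΣIω² = 263.7 J; KE_f = ½(1.128)(15.90)² = 142.6 J.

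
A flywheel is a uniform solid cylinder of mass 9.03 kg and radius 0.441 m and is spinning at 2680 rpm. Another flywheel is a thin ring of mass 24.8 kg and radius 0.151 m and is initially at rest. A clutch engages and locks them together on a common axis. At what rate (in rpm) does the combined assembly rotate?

No external torque acts about the common axis, so total angular momentum is conserved.
Moments of inertia: I_A = ½(9.03)(0.441)² = 0.8781 kg·m²; I_B = (24.8)(0.151)² = 0.5655 kg·m².
Taking A's sense as positive: L = (0.8781)(2680) = 2353 kg·m²·rpm.
Combined I = 0.8781 + 0.5655 = 1.444 kg·m².
ω_f = L / I = 2353 / 1.444 = 1630 rpm.

|ω_f| ≈ 1630 rpm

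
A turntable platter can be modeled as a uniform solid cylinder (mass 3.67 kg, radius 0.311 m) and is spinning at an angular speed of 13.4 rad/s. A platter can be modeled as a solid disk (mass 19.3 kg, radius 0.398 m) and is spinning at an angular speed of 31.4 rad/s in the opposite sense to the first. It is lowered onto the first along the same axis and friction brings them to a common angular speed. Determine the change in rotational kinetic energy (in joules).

ΔKE ≈ -160 J

The coupling torques are internal; angular momentum about the shared axis is conserved.
Moments of inertia: I_A = ½(3.67)(0.311)² = 0.1775 kg·m²; I_B = ½(19.3)(0.398)² = 1.529 kg·m².
Taking A's sense as positive: L = (0.1775)(13.4) − (1.529)(31.4) = -45.62 kg·m²·rad/s.
Combined I = 0.1775 + 1.529 = 1.706 kg·m².
ω_f = L / I = -45.62 / 1.706 = -26.74 rad/s.
KE_i = ½ΣIω² = 769.5 J; KE_f = ½(1.706)(26.74)² = 609.9 J.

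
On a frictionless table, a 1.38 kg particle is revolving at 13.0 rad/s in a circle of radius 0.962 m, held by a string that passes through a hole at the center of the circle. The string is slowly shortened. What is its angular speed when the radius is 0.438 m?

The constraining force is radial, so m r² ω about the center is conserved.
ω₂ = ω₁ (r₁/r₂)² = (13.0)(0.962/0.438)² = 62.71 rad/s.

ω₂ ≈ 62.7 rad/s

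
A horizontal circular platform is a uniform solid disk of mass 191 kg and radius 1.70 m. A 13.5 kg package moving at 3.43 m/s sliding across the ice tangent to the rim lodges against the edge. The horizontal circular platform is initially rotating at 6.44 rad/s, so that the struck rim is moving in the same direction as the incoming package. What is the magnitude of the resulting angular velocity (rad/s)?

|ω_f| ≈ 5.89 rad/s

About the central axle the impulsive forces during the collision are internal, so angular momentum about that axis is conserved.
I_p = ½(191)(1.70)² = 276.0 kg·m². Taking the sense of the package's angular momentum as positive, L_{package} = m v R = (13.5)(3.43)(1.70) = 78.72 kg·m²/s.
L_i = +I_p ω_p + m v R = +(276.0)(6.44) + 78.72 = 1856 kg·m²/s.
After sticking, I_f = I_p + m R² = 276.0 + (13.5)(1.70)² = 315.0 kg·m².
ω_f = L_i / I_f = 1856 / 315.0 = 5.892 rad/s.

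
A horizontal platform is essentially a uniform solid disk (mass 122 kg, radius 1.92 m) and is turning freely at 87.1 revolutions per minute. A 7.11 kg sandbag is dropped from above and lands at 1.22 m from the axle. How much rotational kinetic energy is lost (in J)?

energy lost ≈ 420 J

The added mass arrives with no angular momentum about the axle, and any external torque about the axle is negligible, so the system's angular momentum is conserved.
I_p = ½(122)(1.92)² = 224.9 kg·m².
Added inertia Σmr² = (7.11)(1.22)² = 10.58 kg·m²; I_f = 224.9 + 10.58 = 235.5 kg·m².
ω_f = I_p ω_i / I_f = (224.9)(87.1) / 235.5 = 83.19 rpm.
KE_i = ½(224.9)(9.121 rad/s)² = 9354 J; KE_f = ½(235.5)(8.711)² = 8934 J.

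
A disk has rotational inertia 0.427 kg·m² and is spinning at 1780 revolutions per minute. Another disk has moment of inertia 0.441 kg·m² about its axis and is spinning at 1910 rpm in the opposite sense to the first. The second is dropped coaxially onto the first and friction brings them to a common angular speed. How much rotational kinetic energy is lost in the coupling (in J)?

ΔKE lost ≈ 16200 J

No external torque acts about the common axis, so total angular momentum is conserved.
Taking A's sense as positive: L = (0.4270)(1780) − (0.4410)(1910) = -82.25 kg·m²·rpm.
Combined I = 0.4270 + 0.4410 = 0.8680 kg·m².
ω_f = L / I = -82.25 / 0.8680 = -94.76 rpm.
KE_i = ½ΣIω² = 16240 J; KE_f = ½(0.8680)(9.923)² = 42.73 J.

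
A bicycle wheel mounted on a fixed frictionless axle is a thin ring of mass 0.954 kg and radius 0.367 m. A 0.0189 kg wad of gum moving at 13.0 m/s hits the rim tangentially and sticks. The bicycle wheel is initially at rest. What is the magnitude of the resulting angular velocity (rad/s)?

About the axle the impulsive forces during the collision are internal, so angular momentum about that axis is conserved.
I_p = (0.954)(0.367)² = 0.1285 kg·m². Taking the sense of the wad of gum's angular momentum as positive, L_{wad} = m v R = (0.0189)(13.0)(0.367) = 0.09017 kg·m²/s.
L_i = 0 + 0.09017 = 0.09017 kg·m²/s.
After sticking, I_f = I_p + m R² = 0.1285 + (0.0189)(0.367)² = 0.1310 kg·m².
ω_f = L_i / I_f = 0.09017 / 0.1310 = 0.6881 rad/s.

|ω_f| ≈ 0.688 rad/s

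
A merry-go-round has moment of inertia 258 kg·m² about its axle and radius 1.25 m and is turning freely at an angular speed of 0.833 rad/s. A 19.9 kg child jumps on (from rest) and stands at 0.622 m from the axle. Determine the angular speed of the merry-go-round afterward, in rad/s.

No external torque acts about the axle; L_before = L_after.
Added inertia Σmr² = (19.9)(0.622)² = 7.699 kg·m²; I_f = 258.0 + 7.699 = 265.7 kg·m².
ω_f = I_p ω_i / I_f = (258.0)(0.833) / 265.7 = 0.8089 rad/s.

ω_f ≈ 0.809 rad/s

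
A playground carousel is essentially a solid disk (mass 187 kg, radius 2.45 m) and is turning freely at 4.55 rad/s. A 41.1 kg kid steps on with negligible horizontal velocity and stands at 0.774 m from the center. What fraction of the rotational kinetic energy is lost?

fraction ≈ 0.0420

No external torque acts about the center; L_before = L_after.
I_p = ½(187)(2.45)² = 561.2 kg·m².
Added inertia Σmr² = (41.1)(0.774)² = 24.62 kg·m²; I_f = 561.2 + 24.62 = 585.9 kg·m².
ω_f = I_p ω_i / I_f = (561.2)(4.55) / 585.9 = 4.359 rad/s.
KE_i = ½(561.2)(4.550 rad/s)² = 5809 J; KE_f = ½(585.9)(4.359)² = 5565 J.
Fraction lost = 0.04203.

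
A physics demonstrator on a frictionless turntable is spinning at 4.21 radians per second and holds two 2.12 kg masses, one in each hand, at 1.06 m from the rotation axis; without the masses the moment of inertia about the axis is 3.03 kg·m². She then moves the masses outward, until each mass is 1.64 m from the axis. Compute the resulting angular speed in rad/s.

ω₂ ≈ 2.27 rad/s

With no external torque about the axis, L is conserved: I₁ω₁ = I₂ω₂.
I₁ = 3.03 + 2(2.12)(1.06)² = 7.794 kg·m²; I₂ = 3.03 + 2(2.12)(1.64)² = 14.43 kg·m².
ω₂ = I₁ω₁ / I₂ = (7.794)(4.21 rad/s) / (14.43) = 2.273 rad/s.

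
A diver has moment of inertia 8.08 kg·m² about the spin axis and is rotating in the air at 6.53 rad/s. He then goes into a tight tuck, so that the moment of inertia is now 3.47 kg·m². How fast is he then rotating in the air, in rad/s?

ω₂ ≈ 15.2 rad/s

Angular momentum about the spin axis is conserved since the torque about it is zero.
ω₂ = I₁ω₁ / I₂ = (8.080)(6.53 rad/s) / (3.470) = 15.21 rad/s.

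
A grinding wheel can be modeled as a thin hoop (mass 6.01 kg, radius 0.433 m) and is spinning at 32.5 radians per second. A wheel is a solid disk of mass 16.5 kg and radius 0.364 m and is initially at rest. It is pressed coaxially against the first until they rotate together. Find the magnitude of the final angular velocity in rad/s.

|ω_f| ≈ 16.5 rad/s

The coupling torques are internal; angular momentum about the shared axis is conserved.
Moments of inertia: I_A = (6.01)(0.433)² = 1.127 kg·m²; I_B = ½(16.5)(0.364)² = 1.093 kg·m².
Taking A's sense as positive: L = (1.127)(32.5) = 36.62 kg·m²·rad/s.
Combined I = 1.127 + 1.093 = 2.220 kg·m².
ω_f = L / I = 36.62 / 2.220 = 16.50 rad/s.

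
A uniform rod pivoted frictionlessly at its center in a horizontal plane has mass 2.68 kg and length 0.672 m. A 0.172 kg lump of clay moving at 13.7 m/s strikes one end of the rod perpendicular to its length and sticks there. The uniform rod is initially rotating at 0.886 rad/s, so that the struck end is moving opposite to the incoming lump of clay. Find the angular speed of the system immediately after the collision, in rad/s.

About the pivot the impulsive forces during the collision are internal, so angular momentum about that axis is conserved.
I_p = (1/12)(2.68)(0.672)² = 0.1009 kg·m². Taking the sense of the lump of clay's angular momentum as positive, L_{lump} = m v R = (0.172)(13.7)(0.672/2) = 0.7918 kg·m²/s.
L_i = −I_p ω_p + m v R = −(0.1009)(0.886) + 0.7918 = 0.7024 kg·m²/s.
After sticking, I_f = I_p + m R² = 0.1009 + (0.172)(0.672/2)² = 0.1203 kg·m².
ω_f = L_i / I_f = 0.7024 / 0.1203 = 5.840 rad/s.

|ω_f| ≈ 5.84 rad/s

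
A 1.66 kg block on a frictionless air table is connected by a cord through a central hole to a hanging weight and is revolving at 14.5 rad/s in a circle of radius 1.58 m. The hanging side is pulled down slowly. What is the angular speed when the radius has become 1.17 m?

ω₂ ≈ 26.4 rad/s

The constraining force is radial, so m r² ω about the center is conserved.
ω₂ = ω₁ (r₁/r₂)² = (14.5)(1.58/1.17)² = 26.44 rad/s.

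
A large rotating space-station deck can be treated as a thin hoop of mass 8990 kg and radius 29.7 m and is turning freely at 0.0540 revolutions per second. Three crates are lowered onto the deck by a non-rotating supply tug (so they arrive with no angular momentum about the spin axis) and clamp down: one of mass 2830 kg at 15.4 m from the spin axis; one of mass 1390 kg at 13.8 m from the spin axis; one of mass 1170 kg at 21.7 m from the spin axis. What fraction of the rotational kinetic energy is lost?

The added mass arrives with no angular momentum about the spin axis, and any external torque about the spin axis is negligible, so the system's angular momentum is conserved.
I_p = (8990)(29.7)² = 7.930e+06 kg·m².
Added inertia Σmr² = (2830)(15.4)² + (1390)(13.8)² + (1170)(21.7)² = 1.487e+06 kg·m²; I_f = 7.930e+06 + 1.487e+06 = 9.417e+06 kg·m².
ω_f = I_p ω_i / I_f = (7.930e+06)(0.0540) / 9.417e+06 = 0.04547 rev/s.
KE_i = ½(7.930e+06)(0.3393 rad/s)² = 4.564e+05 J; KE_f = ½(9.417e+06)(0.2857)² = 3.844e+05 J.
Fraction lost = 0.1579.

fraction ≈ 0.158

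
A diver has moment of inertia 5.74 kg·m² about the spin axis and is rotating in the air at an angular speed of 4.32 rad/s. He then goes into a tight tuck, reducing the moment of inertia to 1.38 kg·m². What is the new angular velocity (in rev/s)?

Angular momentum about the spin axis is conserved since the torque about it is zero.
ω₂ = I₁ω₁ / I₂ = (5.740)(4.32 rad/s) / (1.380) = 17.97 rad/s = 2.860 rev/s.

ω₂ ≈ 2.86 rev/s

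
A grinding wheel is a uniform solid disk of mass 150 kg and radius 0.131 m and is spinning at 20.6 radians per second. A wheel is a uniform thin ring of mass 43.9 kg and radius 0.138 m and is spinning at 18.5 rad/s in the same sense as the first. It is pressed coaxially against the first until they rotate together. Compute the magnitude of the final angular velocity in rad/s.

|ω_f| ≈ 19.8 rad/s

No external torque acts about the common axis, so total angular momentum is conserved.
Moments of inertia: I_A = ½(150)(0.131)² = 1.287 kg·m²; I_B = (43.9)(0.138)² = 0.8360 kg·m².
Taking A's sense as positive: L = (1.287)(20.6) + (0.8360)(18.5) = 41.98 kg·m²·rad/s.
Combined I = 1.287 + 0.8360 = 2.123 kg·m².
ω_f = L / I = 41.98 / 2.123 = 19.77 rad/s.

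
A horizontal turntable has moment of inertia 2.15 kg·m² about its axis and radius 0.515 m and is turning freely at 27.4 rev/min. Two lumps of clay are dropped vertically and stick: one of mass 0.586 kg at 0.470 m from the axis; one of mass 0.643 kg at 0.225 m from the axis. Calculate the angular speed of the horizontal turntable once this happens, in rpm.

No external torque acts about the axis; L_before = L_after.
Added inertia Σmr² = (0.586)(0.470)² + (0.643)(0.225)² = 0.1620 kg·m²; I_f = 2.150 + 0.1620 = 2.312 kg·m².
ω_f = I_p ω_i / I_f = (2.150)(27.4) / 2.312 = 25.48 rpm.

ω_f ≈ 25.5 rpm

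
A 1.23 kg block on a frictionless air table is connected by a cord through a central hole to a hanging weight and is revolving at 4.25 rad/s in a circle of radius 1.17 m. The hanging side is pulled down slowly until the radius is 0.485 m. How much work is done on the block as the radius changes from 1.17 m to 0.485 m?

W ≈ 73.3 J

No torque about the axis ⇒ m r₁² ω₁ = m r₂² ω₂.
ω₂ = ω₁ (r₁/r₂)² = (4.25)(1.17/0.485)² = 24.73 rad/s.
W = ΔKE = ½m(v₂² − v₁²) = 73.29 J.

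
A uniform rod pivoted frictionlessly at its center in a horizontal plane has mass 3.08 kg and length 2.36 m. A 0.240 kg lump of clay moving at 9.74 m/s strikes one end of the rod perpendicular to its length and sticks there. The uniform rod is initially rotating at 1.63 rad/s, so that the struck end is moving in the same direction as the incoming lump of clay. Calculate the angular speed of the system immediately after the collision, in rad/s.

The axle reaction passes through the pivot and exerts no torque about it; angular momentum about the pivot is conserved through the impact.
I_p = (1/12)(3.08)(2.36)² = 1.430 kg·m². Taking the sense of the lump of clay's angular momentum as positive, L_{lump} = m v R = (0.240)(9.74)(2.36/2) = 2.758 kg·m²/s.
L_i = +I_p ω_p + m v R = +(1.430)(1.63) + 2.758 = 5.089 kg·m²/s.
After sticking, I_f = I_p + m R² = 1.430 + (0.240)(2.36/2)² = 1.764 kg·m².
ω_f = L_i / I_f = 5.089 / 1.764 = 2.885 rad/s.

|ω_f| ≈ 2.89 rad/s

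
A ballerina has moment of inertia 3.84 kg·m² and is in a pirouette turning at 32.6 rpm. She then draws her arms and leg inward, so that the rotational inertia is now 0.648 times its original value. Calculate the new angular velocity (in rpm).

Angular momentum about the spin axis is conserved since the torque about it is zero.
I₂ = 0.648 × 3.84 = 2.488 kg·m².
ω₂ = I₁ω₁ / I₂ = (3.840)(32.6 rpm) / (2.488) = 50.31 rpm.

ω₂ ≈ 50.3 rpm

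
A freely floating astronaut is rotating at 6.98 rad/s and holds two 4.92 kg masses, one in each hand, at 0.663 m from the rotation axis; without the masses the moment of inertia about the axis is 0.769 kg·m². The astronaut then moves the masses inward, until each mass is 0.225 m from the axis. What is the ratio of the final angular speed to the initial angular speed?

ω₂/ω₁ ≈ 4.02

With no external torque about the axis, L is conserved: I₁ω₁ = I₂ω₂.
I₁ = 0.769 + 2(4.92)(0.663)² = 5.094 kg·m²; I₂ = 0.769 + 2(4.92)(0.225)² = 1.267 kg·m².
ω₂/ω₁ = I₁/I₂ = 5.094 / 1.267 = 4.020.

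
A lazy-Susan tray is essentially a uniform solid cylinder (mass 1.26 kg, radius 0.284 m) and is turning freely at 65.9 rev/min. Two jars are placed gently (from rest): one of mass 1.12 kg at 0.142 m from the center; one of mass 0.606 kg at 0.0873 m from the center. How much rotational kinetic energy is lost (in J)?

No external torque acts about the center; L_before = L_after.
I_p = ½(1.26)(0.284)² = 0.05081 kg·m².
Added inertia Σmr² = (1.12)(0.142)² + (0.606)(0.0873)² = 0.02720 kg·m²; I_f = 0.05081 + 0.02720 = 0.07802 kg·m².
ω_f = I_p ω_i / I_f = (0.05081)(65.9) / 0.07802 = 42.92 rpm.
KE_i = ½(0.05081)(6.901 rad/s)² = 1.210 J; KE_f = ½(0.07802)(4.495)² = 0.7881 J.

energy lost ≈ 0.422 J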